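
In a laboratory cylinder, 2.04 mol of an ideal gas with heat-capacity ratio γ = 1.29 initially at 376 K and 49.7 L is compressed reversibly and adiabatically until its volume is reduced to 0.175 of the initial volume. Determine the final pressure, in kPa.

1220 kPa

P₁ = nRT₁/V₁ = 2.04×8.314×376/49.7 = 128 kPa.
Adiabatic: TV^(γ−1) = const ⇒ T₂ = 376×(5.71)^0.290 = 623 K; PV^γ = const ⇒ P₂ = 1220 kPa.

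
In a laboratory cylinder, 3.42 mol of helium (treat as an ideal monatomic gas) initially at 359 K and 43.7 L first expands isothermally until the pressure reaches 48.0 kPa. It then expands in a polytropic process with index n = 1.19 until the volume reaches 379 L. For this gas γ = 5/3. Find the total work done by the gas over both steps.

21700 J

P₁ = nRT₁/V₁ = 3.42×8.314×359/43.7 = 234 kPa.
Step 1 — Isothermal: T stays 359 K; PV = const ⇒ V₂ = 213 L, P₂ = 48.0 kPa.
ΔU = 0 (ideal gas, T constant).
W = nRT ln(V₂/V₁) = 3.42×8.314×359×ln(4.87) = 16200 J.
Q = ΔU + W = 16200 J.
State after step 1: P = 48.0 kPa, V = 213 L, T = 359 K.
Step 2 — Polytropic n=1.19: T₂ = T₁(V₁/V₂)^(n−1) = 359×(0.561)^0.19 = 322 K; P₂ = P₁(V₁/V₂)^n = 24.1 kPa.
W = (P₁V₁−P₂V₂)/(n−1) = (48.0×213−24.1×379)/0.19 = 5590 J.
ΔU = nCvΔT = 3.42×12.5×(322−359) = -1590 J.
Q = ΔU + W = 3990 J.
Net over both steps: W = 21700 J, Q = 20100 J, ΔU = -1590 J.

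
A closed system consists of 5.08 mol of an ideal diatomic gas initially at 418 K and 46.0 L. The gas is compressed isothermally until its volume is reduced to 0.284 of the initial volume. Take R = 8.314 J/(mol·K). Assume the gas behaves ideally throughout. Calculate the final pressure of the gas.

P₁ = nRT₁/V₁ = 5.08×8.314×418/46.0 = 384 kPa.
Isothermal: T stays 418 K; PV = const ⇒ V₂ = 13.1 L, P₂ = 1350 kPa.

1350 kPa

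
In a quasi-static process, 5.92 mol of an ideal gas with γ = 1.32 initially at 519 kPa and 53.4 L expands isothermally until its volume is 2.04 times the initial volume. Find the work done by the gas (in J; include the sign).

19800 J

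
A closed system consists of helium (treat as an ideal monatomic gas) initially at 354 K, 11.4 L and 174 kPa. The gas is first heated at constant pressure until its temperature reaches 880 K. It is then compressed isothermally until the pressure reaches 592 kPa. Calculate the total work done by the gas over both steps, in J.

-3090 J

n = P₁V₁/(RT₁) = 174×11.4/(8.314×354) = 0.674 mol.
Step 1 — Isobaric: P stays 174 kPa; V/T = const ⇒ T₂ = 880 K, V₂ = 28.3 L.
W = PΔV = 174×(28.3−11.4) kPa·L = 2950 J.
ΔU = nCvΔT = 0.674×12.5×(880−354) = 4420 J.
Q = ΔU + W = nCpΔT = 7370 J.
State after step 1: P = 174 kPa, V = 28.3 L, T = 880 K.
Step 2 — Isothermal: T stays 880 K; PV = const ⇒ V₂ = 8.33 L, P₂ = 592 kPa.
ΔU = 0 (ideal gas, T constant).
W = nRT ln(V₂/V₁) = 0.674×8.314×880×ln(0.294) = -6040 J.
Q = ΔU + W = -6040 J.
Net over both steps: W = -3090 J, Q = 1330 J, ΔU = 4420 J.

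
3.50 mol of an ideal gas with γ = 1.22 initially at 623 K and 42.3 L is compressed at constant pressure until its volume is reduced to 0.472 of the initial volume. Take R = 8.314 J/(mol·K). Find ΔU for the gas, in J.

P₁ = nRT₁/V₁ = 3.50×8.314×623/42.3 = 429 kPa.
Isobaric: P stays 429 kPa; V/T = const ⇒ T₂ = 294 K, V₂ = 20.0 L.
For an ideal gas ΔU = nCvΔT with Cv = R/(γ−1) = 37.8 J/(mol·K).
ΔU = 3.50×37.8×(294−623) = -43500 J.

-43500 J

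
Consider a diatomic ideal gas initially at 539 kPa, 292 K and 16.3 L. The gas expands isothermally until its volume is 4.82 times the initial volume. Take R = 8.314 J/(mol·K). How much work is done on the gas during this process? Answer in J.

n = P₁V₁/(RT₁) = 539×16.3/(8.314×292) = 3.62 mol.
Isothermal: T stays 292 K; PV = const ⇒ V₂ = 78.6 L, P₂ = 112 kPa.
W = nRT ln(V₂/V₁) = 3.62×8.314×292×ln(4.82) = 13800 J.
Work done on the gas = −W_by = -13800 J.

-13800 J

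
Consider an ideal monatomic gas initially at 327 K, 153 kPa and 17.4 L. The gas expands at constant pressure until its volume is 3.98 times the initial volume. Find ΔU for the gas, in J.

11900 J

n = P₁V₁/(RT₁) = 153×17.4/(8.314×327) = 0.979 mol.
Isobaric: P stays 153 kPa; V/T = const ⇒ T₂ = 1300 K, V₂ = 69.3 L.
For an ideal gas ΔU = nCvΔT with Cv = (3/2)R = 12.5 J/(mol·K).
ΔU = 0.979×12.5×(1300−327) = 11900 J.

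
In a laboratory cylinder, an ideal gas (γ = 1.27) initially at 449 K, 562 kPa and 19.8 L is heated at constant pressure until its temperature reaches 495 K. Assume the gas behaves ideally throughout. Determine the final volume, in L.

Isobaric: P stays 562 kPa; V/T = const ⇒ T₂ = 495 K, V₂ = 21.8 L.

21.8 L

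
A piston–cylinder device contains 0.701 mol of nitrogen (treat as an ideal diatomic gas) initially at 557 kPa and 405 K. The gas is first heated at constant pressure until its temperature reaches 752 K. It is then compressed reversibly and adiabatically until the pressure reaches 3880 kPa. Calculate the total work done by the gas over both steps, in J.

-6100 J

V₁ = nRT₁/P₁ = 0.701×8.314×405/557 = 4.24 L.
Step 1 — Isobaric: P stays 557 kPa; V/T = const ⇒ T₂ = 752 K, V₂ = 7.87 L.
W = PΔV = 557×(7.87−4.24) kPa·L = 2020 J.
ΔU = nCvΔT = 0.701×20.8×(752−405) = 5060 J.
Q = ΔU + W = nCpΔT = 7080 J.
State after step 1: P = 557 kPa, V = 7.87 L, T = 752 K.
Step 2 — Adiabatic: T₂/T₁ = (P₂/P₁)^((γ−1)/γ) ⇒ T₂ = 752×(6.97)^0.286 = 1310 K; V₂ = 1.97 L.
ΔU = nCvΔT = 0.701×20.8×(1310−752) = 8120 J.
Q = 0 for an adiabatic process, so W = −ΔU = -8120 J.
Net over both steps: W = -6100 J, Q = 7080 J, ΔU = 13200 J.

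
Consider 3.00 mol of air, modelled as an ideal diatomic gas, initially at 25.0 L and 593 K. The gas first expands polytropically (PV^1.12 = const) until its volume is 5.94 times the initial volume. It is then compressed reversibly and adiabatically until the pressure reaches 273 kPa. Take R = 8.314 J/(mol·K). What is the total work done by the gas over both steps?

11200 J

P₁ = nRT₁/V₁ = 3.00×8.314×593/25.0 = 592 kPa.
Step 1 — Polytropic n=1.12: T₂ = T₁(V₁/V₂)^(n−1) = 593×(0.168)^0.12 = 479 K; P₂ = P₁(V₁/V₂)^n = 80.4 kPa.
W = (P₁V₁−P₂V₂)/(n−1) = (592×25.0−80.4×148)/0.12 = 23700 J.
ΔU = nCvΔT = 3.00×20.8×(479−593) = -7120 J.
Q = ΔU + W = 16600 J.
State after step 1: P = 80.4 kPa, V = 148 L, T = 479 K.
Step 2 — Adiabatic: T₂/T₁ = (P₂/P₁)^((γ−1)/γ) ⇒ T₂ = 479×(3.39)^0.286 = 679 K; V₂ = 62.0 L.
ΔU = nCvΔT = 3.00×20.8×(679−479) = 12500 J.
Q = 0 for an adiabatic process, so W = −ΔU = -12500 J.
Net over both steps: W = 11200 J, Q = 16600 J, ΔU = 5360 J.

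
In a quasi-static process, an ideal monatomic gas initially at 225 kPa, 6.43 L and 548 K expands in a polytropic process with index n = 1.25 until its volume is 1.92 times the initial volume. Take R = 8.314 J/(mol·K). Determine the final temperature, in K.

466 K

Polytropic n=1.25: T₂ = T₁(V₁/V₂)^(n−1) = 548×(0.521)^0.25 = 466 K; P₂ = P₁(V₁/V₂)^n = 99.6 kPa.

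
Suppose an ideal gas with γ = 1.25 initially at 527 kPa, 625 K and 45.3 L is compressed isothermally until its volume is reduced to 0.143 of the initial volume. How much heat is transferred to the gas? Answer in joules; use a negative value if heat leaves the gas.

n = P₁V₁/(RT₁) = 527×45.3/(8.314×625) = 4.59 mol.
Isothermal: T stays 625 K; PV = const ⇒ V₂ = 6.48 L, P₂ = 3690 kPa.
ΔU = 0 (ideal gas, T constant).
W = nRT ln(V₂/V₁) = 4.59×8.314×625×ln(0.143) = -46400 J.
Q = ΔU + W = -46400 J.

-46400 J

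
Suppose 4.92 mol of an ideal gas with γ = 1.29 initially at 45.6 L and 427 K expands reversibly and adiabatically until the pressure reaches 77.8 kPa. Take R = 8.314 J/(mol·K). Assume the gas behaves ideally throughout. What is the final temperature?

P₁ = nRT₁/V₁ = 4.92×8.314×427/45.6 = 383 kPa.
Adiabatic: T₂/T₁ = (P₂/P₁)^((γ−1)/γ) ⇒ T₂ = 427×(0.203)^0.225 = 298 K; V₂ = 157 L.

298 K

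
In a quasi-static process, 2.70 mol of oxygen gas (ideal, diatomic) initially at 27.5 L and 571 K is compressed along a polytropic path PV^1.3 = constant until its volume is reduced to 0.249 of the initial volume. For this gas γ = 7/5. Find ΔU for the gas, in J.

16600 J

P₁ = nRT₁/V₁ = 2.70×8.314×571/27.5 = 466 kPa.
Polytropic n=1.3: T₂ = T₁(V₁/V₂)^(n−1) = 571×(4.02)^0.30 = 867 K; P₂ = P₁(V₁/V₂)^n = 2840 kPa.
For an ideal gas ΔU = nCvΔT with Cv = (5/2)R = 20.8 J/(mol·K).
ΔU = 2.70×20.8×(867−571) = 16600 J.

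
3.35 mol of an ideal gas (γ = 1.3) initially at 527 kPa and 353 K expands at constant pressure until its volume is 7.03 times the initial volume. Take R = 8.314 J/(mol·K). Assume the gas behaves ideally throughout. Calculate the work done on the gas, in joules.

V₁ = nRT₁/P₁ = 3.35×8.314×353/527 = 18.7 L.
Isobaric: P stays 527 kPa; V/T = const ⇒ T₂ = 2480 K, V₂ = 131 L.
W = PΔV = 527×(131−18.7) kPa·L = 59300 J.
Work done on the gas = −W_by = -59300 J.

-59300 J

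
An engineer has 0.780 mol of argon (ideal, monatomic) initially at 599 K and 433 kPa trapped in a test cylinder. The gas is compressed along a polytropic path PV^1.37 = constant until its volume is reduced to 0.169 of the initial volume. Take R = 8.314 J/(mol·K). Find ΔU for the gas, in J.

V₁ = nRT₁/P₁ = 0.780×8.314×599/433 = 8.97 L.
Polytropic n=1.37: T₂ = T₁(V₁/V₂)^(n−1) = 599×(5.92)^0.37 = 1160 K; P₂ = P₁(V₁/V₂)^n = 4950 kPa.
For an ideal gas ΔU = nCvΔT with Cv = (3/2)R = 12.5 J/(mol·K).
ΔU = 0.780×12.5×(1160−599) = 5420 J.

5420 J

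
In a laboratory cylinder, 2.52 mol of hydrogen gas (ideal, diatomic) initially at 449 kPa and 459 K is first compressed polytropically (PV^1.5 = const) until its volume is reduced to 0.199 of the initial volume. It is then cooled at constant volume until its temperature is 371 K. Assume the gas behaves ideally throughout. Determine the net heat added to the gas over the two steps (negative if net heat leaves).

-28500 J

V₁ = nRT₁/P₁ = 2.52×8.314×459/449 = 21.4 L.
Step 1 — Polytropic n=1.5: T₂ = T₁(V₁/V₂)^(n−1) = 459×(5.03)^0.50 = 1030 K; P₂ = P₁(V₁/V₂)^n = 5060 kPa.
W = (P₁V₁−P₂V₂)/(n−1) = (449×21.4−5060×4.26)/0.50 = -23900 J.
ΔU = nCvΔT = 2.52×20.8×(1030−459) = 29900 J.
Q = ΔU + W = 5970 J.
State after step 1: P = 5060 kPa, V = 4.26 L, T = 1030 K.
Step 2 — Isochoric: V stays 4.26 L; P/T = const ⇒ T₂ = 371 K, P₂ = 1820 kPa.
W = 0 (no volume change).
ΔU = nCvΔT = 2.52×20.8×(371−1030) = -34500 J.
Q = ΔU = -34500 J.
Net over both steps: W = -23900 J, Q = -28500 J, ΔU = -4610 J.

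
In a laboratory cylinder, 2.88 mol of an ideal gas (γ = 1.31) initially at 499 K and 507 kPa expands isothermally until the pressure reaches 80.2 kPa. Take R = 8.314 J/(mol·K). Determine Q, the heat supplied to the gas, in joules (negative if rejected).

V₁ = nRT₁/P₁ = 2.88×8.314×499/507 = 23.6 L.
Isothermal: T stays 499 K; PV = const ⇒ V₂ = 149 L, P₂ = 80.2 kPa.
ΔU = 0 (ideal gas, T constant).
W = nRT ln(V₂/V₁) = 2.88×8.314×499×ln(6.32) = 22000 J.
Q = ΔU + W = 22000 J.

22000 J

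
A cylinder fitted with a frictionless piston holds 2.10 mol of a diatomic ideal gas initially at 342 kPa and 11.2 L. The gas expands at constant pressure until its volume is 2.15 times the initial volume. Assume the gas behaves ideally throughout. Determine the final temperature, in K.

T₁ = P₁V₁/(nR) = 342×11.2/(2.10×8.314) = 219 K.
Isobaric: P stays 342 kPa; V/T = const ⇒ T₂ = 472 K, V₂ = 24.1 L.

472 K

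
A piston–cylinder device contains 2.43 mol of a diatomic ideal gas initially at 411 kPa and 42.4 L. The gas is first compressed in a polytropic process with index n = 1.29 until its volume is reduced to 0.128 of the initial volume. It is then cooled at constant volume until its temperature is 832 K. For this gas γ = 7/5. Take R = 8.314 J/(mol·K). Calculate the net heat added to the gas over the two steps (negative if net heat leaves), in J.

-50500 J

T₁ = P₁V₁/(nR) = 411×42.4/(2.43×8.314) = 863 K.
Step 1 — Polytropic n=1.29: T₂ = T₁(V₁/V₂)^(n−1) = 863×(7.81)^0.29 = 1570 K; P₂ = P₁(V₁/V₂)^n = 5830 kPa.
W = (P₁V₁−P₂V₂)/(n−1) = (411×42.4−5830×5.43)/0.29 = -49000 J.
ΔU = nCvΔT = 2.43×20.8×(1570−863) = 35500 J.
Q = ΔU + W = -13500 J.
State after step 1: P = 5830 kPa, V = 5.43 L, T = 1570 K.
Step 2 — Isochoric: V stays 5.43 L; P/T = const ⇒ T₂ = 832 K, P₂ = 3100 kPa.
W = 0 (no volume change).
ΔU = nCvΔT = 2.43×20.8×(832−1570) = -37100 J.
Q = ΔU = -37100 J.
Net over both steps: W = -49000 J, Q = -50500 J, ΔU = -1540 J.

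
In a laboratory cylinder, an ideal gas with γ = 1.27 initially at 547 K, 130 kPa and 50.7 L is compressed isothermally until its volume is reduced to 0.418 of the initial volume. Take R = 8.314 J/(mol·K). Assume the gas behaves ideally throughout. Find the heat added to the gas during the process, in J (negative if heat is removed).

-5750 J

n = P₁V₁/(RT₁) = 130×50.7/(8.314×547) = 1.45 mol.
Isothermal: T stays 547 K; PV = const ⇒ V₂ = 21.2 L, P₂ = 311 kPa.
ΔU = 0 (ideal gas, T constant).
W = nRT ln(V₂/V₁) = 1.45×8.314×547×ln(0.418) = -5750 J.
Q = ΔU + W = -5750 J.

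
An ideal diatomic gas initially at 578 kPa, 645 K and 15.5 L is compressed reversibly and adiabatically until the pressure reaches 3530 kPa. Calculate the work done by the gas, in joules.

n = P₁V₁/(RT₁) = 578×15.5/(8.314×645) = 1.67 mol.
Adiabatic: T₂/T₁ = (P₂/P₁)^((γ−1)/γ) ⇒ T₂ = 645×(6.11)^0.286 = 1080 K; V₂ = 4.26 L.
ΔU = nCvΔT = 1.67×20.8×(1080−645) = 15200 J.
Q = 0 for an adiabatic process, so W = −ΔU = -15200 J.

-15200 J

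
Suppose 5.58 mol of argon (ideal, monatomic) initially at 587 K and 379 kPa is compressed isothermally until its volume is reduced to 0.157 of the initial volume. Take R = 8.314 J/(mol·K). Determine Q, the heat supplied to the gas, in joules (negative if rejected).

V₁ = nRT₁/P₁ = 5.58×8.314×587/379 = 71.9 L.
Isothermal: T stays 587 K; PV = const ⇒ V₂ = 11.3 L, P₂ = 2410 kPa.
ΔU = 0 (ideal gas, T constant).
W = nRT ln(V₂/V₁) = 5.58×8.314×587×ln(0.157) = -50400 J.
Q = ΔU + W = -50400 J.

-50400 J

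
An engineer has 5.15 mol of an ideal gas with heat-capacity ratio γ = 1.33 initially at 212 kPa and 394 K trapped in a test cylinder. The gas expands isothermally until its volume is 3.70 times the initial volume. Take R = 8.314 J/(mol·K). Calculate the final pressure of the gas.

57.3 kPa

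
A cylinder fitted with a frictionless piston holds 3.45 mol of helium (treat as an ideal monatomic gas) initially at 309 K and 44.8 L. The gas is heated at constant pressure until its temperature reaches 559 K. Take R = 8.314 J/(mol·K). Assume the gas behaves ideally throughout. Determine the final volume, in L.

P₁ = nRT₁/V₁ = 3.45×8.314×309/44.8 = 198 kPa.
Isobaric: P stays 198 kPa; V/T = const ⇒ T₂ = 559 K, V₂ = 81.0 L.

81.0 L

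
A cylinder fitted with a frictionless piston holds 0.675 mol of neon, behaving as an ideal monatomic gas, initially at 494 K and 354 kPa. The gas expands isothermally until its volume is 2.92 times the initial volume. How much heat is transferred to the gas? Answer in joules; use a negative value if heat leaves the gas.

V₁ = nRT₁/P₁ = 0.675×8.314×494/354 = 7.83 L.
Isothermal: T stays 494 K; PV = const ⇒ V₂ = 22.9 L, P₂ = 121 kPa.
ΔU = 0 (ideal gas, T constant).
W = nRT ln(V₂/V₁) = 0.675×8.314×494×ln(2.92) = 2970 J.
Q = ΔU + W = 2970 J.

2970 J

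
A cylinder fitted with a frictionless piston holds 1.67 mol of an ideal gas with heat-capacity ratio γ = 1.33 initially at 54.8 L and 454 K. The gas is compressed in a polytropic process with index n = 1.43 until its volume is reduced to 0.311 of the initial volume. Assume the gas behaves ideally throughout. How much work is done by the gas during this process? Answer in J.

-9560 J

P₁ = nRT₁/V₁ = 1.67×8.314×454/54.8 = 115 kPa.
Polytropic n=1.43: T₂ = T₁(V₁/V₂)^(n−1) = 454×(3.22)^0.43 = 750 K; P₂ = P₁(V₁/V₂)^n = 611 kPa.
W = (P₁V₁−P₂V₂)/(n−1) = (115×54.8−611×17.0)/0.43 = -9560 J.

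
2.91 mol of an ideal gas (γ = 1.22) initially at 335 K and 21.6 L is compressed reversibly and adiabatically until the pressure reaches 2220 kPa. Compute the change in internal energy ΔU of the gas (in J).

P₁ = nRT₁/V₁ = 2.91×8.314×335/21.6 = 375 kPa.
Adiabatic: T₂/T₁ = (P₂/P₁)^((γ−1)/γ) ⇒ T₂ = 335×(5.92)^0.180 = 462 K; V₂ = 5.03 L.
For an ideal gas ΔU = nCvΔT with Cv = R/(γ−1) = 37.8 J/(mol·K).
ΔU = 2.91×37.8×(462−335) = 13900 J.

13900 J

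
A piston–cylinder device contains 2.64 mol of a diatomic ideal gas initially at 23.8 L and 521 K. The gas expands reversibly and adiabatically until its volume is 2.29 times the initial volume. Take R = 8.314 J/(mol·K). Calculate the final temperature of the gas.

374 K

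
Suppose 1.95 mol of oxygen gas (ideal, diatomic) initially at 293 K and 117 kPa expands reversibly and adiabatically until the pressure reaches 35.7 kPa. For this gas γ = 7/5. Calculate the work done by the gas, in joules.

3420 J

V₁ = nRT₁/P₁ = 1.95×8.314×293/117 = 40.6 L.
Adiabatic: T₂/T₁ = (P₂/P₁)^((γ−1)/γ) ⇒ T₂ = 293×(0.305)^0.286 = 209 K; V₂ = 94.8 L.
ΔU = nCvΔT = 1.95×20.8×(209−293) = -3420 J.
Q = 0 for an adiabatic process, so W = −ΔU = 3420 J.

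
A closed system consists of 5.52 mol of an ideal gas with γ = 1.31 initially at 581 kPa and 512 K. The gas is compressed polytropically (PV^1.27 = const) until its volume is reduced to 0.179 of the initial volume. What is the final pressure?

5160 kPa

V₁ = nRT₁/P₁ = 5.52×8.314×512/581 = 40.4 L.
Polytropic n=1.27: T₂ = T₁(V₁/V₂)^(n−1) = 512×(5.59)^0.27 = 815 K; P₂ = P₁(V₁/V₂)^n = 5160 kPa.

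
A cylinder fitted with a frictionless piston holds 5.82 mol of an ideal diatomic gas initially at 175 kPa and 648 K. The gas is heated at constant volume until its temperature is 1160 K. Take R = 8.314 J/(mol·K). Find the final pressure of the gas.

V₁ = nRT₁/P₁ = 5.82×8.314×648/175 = 179 L.
Isochoric: V stays 179 L; P/T = const ⇒ T₂ = 1160 K, P₂ = 313 kPa.

313 kPa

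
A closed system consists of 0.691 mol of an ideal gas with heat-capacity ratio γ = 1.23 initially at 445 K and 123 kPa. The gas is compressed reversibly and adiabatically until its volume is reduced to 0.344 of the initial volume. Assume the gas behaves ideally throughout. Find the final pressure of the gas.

V₁ = nRT₁/P₁ = 0.691×8.314×445/123 = 20.8 L.
Adiabatic: TV^(γ−1) = const ⇒ T₂ = 445×(2.91)^0.230 = 569 K; PV^γ = const ⇒ P₂ = 457 kPa.

457 kPa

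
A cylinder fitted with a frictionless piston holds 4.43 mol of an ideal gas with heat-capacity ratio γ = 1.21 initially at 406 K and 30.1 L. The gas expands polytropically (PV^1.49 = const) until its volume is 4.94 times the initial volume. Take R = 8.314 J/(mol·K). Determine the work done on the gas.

-16600 J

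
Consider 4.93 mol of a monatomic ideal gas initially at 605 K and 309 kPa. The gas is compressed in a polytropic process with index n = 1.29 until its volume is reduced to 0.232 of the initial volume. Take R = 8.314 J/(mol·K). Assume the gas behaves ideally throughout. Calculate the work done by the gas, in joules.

-45100 J

V₁ = nRT₁/P₁ = 4.93×8.314×605/309 = 80.3 L.
Polytropic n=1.29: T₂ = T₁(V₁/V₂)^(n−1) = 605×(4.31)^0.29 = 924 K; P₂ = P₁(V₁/V₂)^n = 2030 kPa.
W = (P₁V₁−P₂V₂)/(n−1) = (309×80.3−2030×18.6)/0.29 = -45100 J.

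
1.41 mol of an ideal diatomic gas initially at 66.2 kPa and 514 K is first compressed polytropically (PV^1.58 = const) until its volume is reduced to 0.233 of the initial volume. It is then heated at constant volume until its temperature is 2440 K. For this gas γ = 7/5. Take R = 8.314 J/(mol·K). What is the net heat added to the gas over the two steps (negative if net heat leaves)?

42700 J

V₁ = nRT₁/P₁ = 1.41×8.314×514/66.2 = 91.0 L.
Step 1 — Polytropic n=1.58: T₂ = T₁(V₁/V₂)^(n−1) = 514×(4.29)^0.58 = 1200 K; P₂ = P₁(V₁/V₂)^n = 661 kPa.
W = (P₁V₁−P₂V₂)/(n−1) = (66.2×91.0−661×21.2)/0.58 = -13800 J.
ΔU = nCvΔT = 1.41×20.8×(1200−514) = 20000 J.
Q = ΔU + W = 6210 J.
State after step 1: P = 661 kPa, V = 21.2 L, T = 1200 K.
Step 2 — Isochoric: V stays 21.2 L; P/T = const ⇒ T₂ = 2440 K, P₂ = 1350 kPa.
W = 0 (no volume change).
ΔU = nCvΔT = 1.41×20.8×(2440−1200) = 36400 J.
Q = ΔU = 36400 J.
Net over both steps: W = -13800 J, Q = 42700 J, ΔU = 56400 J.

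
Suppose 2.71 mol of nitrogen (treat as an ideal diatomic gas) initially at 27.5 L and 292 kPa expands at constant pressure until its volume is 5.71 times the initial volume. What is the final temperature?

T₁ = P₁V₁/(nR) = 292×27.5/(2.71×8.314) = 356 K.
Isobaric: P stays 292 kPa; V/T = const ⇒ T₂ = 2040 K, V₂ = 157 L.

2040 K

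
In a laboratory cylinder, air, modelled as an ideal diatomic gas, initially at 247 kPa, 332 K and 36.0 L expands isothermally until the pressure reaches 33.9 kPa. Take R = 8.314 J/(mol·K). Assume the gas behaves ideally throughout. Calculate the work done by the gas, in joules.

n = P₁V₁/(RT₁) = 247×36.0/(8.314×332) = 3.22 mol.
Isothermal: T stays 332 K; PV = const ⇒ V₂ = 262 L, P₂ = 33.9 kPa.
W = nRT ln(V₂/V₁) = 3.22×8.314×332×ln(7.29) = 17700 J.

17700 J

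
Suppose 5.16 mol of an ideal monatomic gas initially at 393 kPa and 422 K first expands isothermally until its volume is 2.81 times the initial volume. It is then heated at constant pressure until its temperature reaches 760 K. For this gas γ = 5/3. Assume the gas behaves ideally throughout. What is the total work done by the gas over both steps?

V₁ = nRT₁/P₁ = 5.16×8.314×422/393 = 46.1 L.
Step 1 — Isothermal: T stays 422 K; PV = const ⇒ V₂ = 129 L, P₂ = 140 kPa.
ΔU = 0 (ideal gas, T constant).
W = nRT ln(V₂/V₁) = 5.16×8.314×422×ln(2.81) = 18700 J.
Q = ΔU + W = 18700 J.
State after step 1: P = 140 kPa, V = 129 L, T = 422 K.
Step 2 — Isobaric: P stays 140 kPa; V/T = const ⇒ T₂ = 760 K, V₂ = 233 L.
W = PΔV = 140×(233−129) kPa·L = 14500 J.
ΔU = nCvΔT = 5.16×12.5×(760−422) = 21800 J.
Q = ΔU + W = nCpΔT = 36300 J.
Net over both steps: W = 33200 J, Q = 55000 J, ΔU = 21800 J.

33200 J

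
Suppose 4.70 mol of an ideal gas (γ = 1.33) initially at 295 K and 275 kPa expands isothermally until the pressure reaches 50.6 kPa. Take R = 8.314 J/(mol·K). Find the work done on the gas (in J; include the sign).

V₁ = nRT₁/P₁ = 4.70×8.314×295/275 = 41.9 L.
Isothermal: T stays 295 K; PV = const ⇒ V₂ = 228 L, P₂ = 50.6 kPa.
W = nRT ln(V₂/V₁) = 4.70×8.314×295×ln(5.43) = 19500 J.
Work done on the gas = −W_by = -19500 J.

-19500 J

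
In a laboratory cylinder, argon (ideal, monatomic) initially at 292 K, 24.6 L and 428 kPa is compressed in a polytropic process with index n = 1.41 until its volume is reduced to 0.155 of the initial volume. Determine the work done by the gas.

n = P₁V₁/(RT₁) = 428×24.6/(8.314×292) = 4.34 mol.
Polytropic n=1.41: T₂ = T₁(V₁/V₂)^(n−1) = 292×(6.45)^0.41 = 627 K; P₂ = P₁(V₁/V₂)^n = 5930 kPa.
W = (P₁V₁−P₂V₂)/(n−1) = (428×24.6−5930×3.81)/0.41 = -29500 J.

-29500 J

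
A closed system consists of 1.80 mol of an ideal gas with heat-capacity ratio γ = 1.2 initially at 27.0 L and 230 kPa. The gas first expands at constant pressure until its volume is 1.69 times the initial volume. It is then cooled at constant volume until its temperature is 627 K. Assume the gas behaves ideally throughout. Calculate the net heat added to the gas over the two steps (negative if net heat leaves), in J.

20200 J

T₁ = P₁V₁/(nR) = 230×27.0/(1.80×8.314) = 415 K.
Step 1 — Isobaric: P stays 230 kPa; V/T = const ⇒ T₂ = 701 K, V₂ = 45.6 L.
W = PΔV = 230×(45.6−27.0) kPa·L = 4280 J.
ΔU = nCvΔT = 1.80×41.6×(701−415) = 21400 J.
Q = ΔU + W = nCpΔT = 25700 J.
State after step 1: P = 230 kPa, V = 45.6 L, T = 701 K.
Step 2 — Isochoric: V stays 45.6 L; P/T = const ⇒ T₂ = 627 K, P₂ = 206 kPa.
W = 0 (no volume change).
ΔU = nCvΔT = 1.80×41.6×(627−701) = -5560 J.
Q = ΔU = -5560 J.
Net over both steps: W = 4280 J, Q = 20200 J, ΔU = 15900 J.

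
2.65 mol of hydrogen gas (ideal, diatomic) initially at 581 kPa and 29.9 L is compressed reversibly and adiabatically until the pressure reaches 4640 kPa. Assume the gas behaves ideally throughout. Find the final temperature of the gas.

T₁ = P₁V₁/(nR) = 581×29.9/(2.65×8.314) = 788 K.
Adiabatic: T₂/T₁ = (P₂/P₁)^((γ−1)/γ) ⇒ T₂ = 788×(7.99)^0.286 = 1430 K; V₂ = 6.78 L.

1430 K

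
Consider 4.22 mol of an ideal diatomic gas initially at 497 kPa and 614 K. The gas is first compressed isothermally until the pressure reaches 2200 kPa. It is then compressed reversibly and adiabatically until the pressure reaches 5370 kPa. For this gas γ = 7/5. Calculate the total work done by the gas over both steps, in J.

V₁ = nRT₁/P₁ = 4.22×8.314×614/497 = 43.3 L.
Step 1 — Isothermal: T stays 614 K; PV = const ⇒ V₂ = 9.79 L, P₂ = 2200 kPa.
ΔU = 0 (ideal gas, T constant).
W = nRT ln(V₂/V₁) = 4.22×8.314×614×ln(0.226) = -32000 J.
Q = ΔU + W = -32000 J.
State after step 1: P = 2200 kPa, V = 9.79 L, T = 614 K.
Step 2 — Adiabatic: T₂/T₁ = (P₂/P₁)^((γ−1)/γ) ⇒ T₂ = 614×(2.44)^0.286 = 792 K; V₂ = 5.18 L.
ΔU = nCvΔT = 4.22×20.8×(792−614) = 15600 J.
Q = 0 for an adiabatic process, so W = −ΔU = -15600 J.
Net over both steps: W = -47700 J, Q = -32000 J, ΔU = 15600 J.

-47700 J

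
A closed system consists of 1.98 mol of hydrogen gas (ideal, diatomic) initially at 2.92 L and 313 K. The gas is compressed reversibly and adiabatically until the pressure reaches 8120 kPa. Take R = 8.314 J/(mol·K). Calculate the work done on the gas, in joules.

P₁ = nRT₁/V₁ = 1.98×8.314×313/2.92 = 1760 kPa.
Adiabatic: T₂/T₁ = (P₂/P₁)^((γ−1)/γ) ⇒ T₂ = 313×(4.60)^0.286 = 484 K; V₂ = 0.981 L.
ΔU = nCvΔT = 1.98×20.8×(484−313) = 7040 J.
Q = 0 for an adiabatic process, so W = −ΔU = -7040 J.
Work done on the gas = −W_by = 7040 J.

7040 J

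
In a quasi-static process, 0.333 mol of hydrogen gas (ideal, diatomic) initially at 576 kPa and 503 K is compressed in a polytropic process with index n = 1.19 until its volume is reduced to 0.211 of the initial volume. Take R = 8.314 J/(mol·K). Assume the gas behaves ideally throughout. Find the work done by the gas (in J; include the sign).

-2520 J

V₁ = nRT₁/P₁ = 0.333×8.314×503/576 = 2.42 L.
Polytropic n=1.19: T₂ = T₁(V₁/V₂)^(n−1) = 503×(4.74)^0.19 = 676 K; P₂ = P₁(V₁/V₂)^n = 3670 kPa.
W = (P₁V₁−P₂V₂)/(n−1) = (576×2.42−3670×0.510)/0.19 = -2520 J.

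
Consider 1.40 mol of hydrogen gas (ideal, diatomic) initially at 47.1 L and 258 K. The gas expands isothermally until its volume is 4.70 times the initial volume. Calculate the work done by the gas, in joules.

4650 J

P₁ = nRT₁/V₁ = 1.40×8.314×258/47.1 = 63.8 kPa.
Isothermal: T stays 258 K; PV = const ⇒ V₂ = 221 L, P₂ = 13.6 kPa.
W = nRT ln(V₂/V₁) = 1.40×8.314×258×ln(4.70) = 4650 J.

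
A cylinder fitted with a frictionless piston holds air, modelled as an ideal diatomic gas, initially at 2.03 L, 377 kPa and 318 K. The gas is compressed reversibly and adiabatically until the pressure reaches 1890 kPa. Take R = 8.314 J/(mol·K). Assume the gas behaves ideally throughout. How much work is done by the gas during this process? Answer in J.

n = P₁V₁/(RT₁) = 377×2.03/(8.314×318) = 0.289 mol.
Adiabatic: T₂/T₁ = (P₂/P₁)^((γ−1)/γ) ⇒ T₂ = 318×(5.01)^0.286 = 504 K; V₂ = 0.642 L.
ΔU = nCvΔT = 0.289×20.8×(504−318) = 1120 J.
Q = 0 for an adiabatic process, so W = −ΔU = -1120 J.

-1120 J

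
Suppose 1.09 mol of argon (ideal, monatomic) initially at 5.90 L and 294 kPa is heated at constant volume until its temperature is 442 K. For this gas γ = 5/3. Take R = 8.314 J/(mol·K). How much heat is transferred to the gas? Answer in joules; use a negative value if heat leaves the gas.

T₁ = P₁V₁/(nR) = 294×5.90/(1.09×8.314) = 191 K.
Isochoric: V stays 5.90 L; P/T = const ⇒ T₂ = 442 K, P₂ = 679 kPa.
W = 0 (no volume change).
ΔU = nCvΔT = 1.09×12.5×(442−191) = 3410 J.
Q = ΔU = 3410 J.

3410 J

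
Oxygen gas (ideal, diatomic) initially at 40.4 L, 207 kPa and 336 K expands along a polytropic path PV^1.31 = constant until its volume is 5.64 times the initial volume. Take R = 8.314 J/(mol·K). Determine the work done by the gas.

11200 J

n = P₁V₁/(RT₁) = 207×40.4/(8.314×336) = 2.99 mol.
Polytropic n=1.31: T₂ = T₁(V₁/V₂)^(n−1) = 336×(0.177)^0.31 = 197 K; P₂ = P₁(V₁/V₂)^n = 21.5 kPa.
W = (P₁V₁−P₂V₂)/(n−1) = (207×40.4−21.5×228)/0.31 = 11200 J.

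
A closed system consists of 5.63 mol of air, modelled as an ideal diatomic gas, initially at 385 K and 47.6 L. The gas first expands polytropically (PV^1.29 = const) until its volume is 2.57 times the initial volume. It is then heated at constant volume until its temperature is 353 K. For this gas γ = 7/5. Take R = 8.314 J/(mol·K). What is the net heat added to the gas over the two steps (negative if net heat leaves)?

11100 J

P₁ = nRT₁/V₁ = 5.63×8.314×385/47.6 = 379 kPa.
Step 1 — Polytropic n=1.29: T₂ = T₁(V₁/V₂)^(n−1) = 385×(0.389)^0.29 = 293 K; P₂ = P₁(V₁/V₂)^n = 112 kPa.
W = (P₁V₁−P₂V₂)/(n−1) = (379×47.6−112×122)/0.29 = 14900 J.
ΔU = nCvΔT = 5.63×20.8×(293−385) = -10800 J.
Q = ΔU + W = 4090 J.
State after step 1: P = 112 kPa, V = 122 L, T = 293 K.
Step 2 — Isochoric: V stays 122 L; P/T = const ⇒ T₂ = 353 K, P₂ = 135 kPa.
W = 0 (no volume change).
ΔU = nCvΔT = 5.63×20.8×(353−293) = 7040 J.
Q = ΔU = 7040 J.
Net over both steps: W = 14900 J, Q = 11100 J, ΔU = -3740 J.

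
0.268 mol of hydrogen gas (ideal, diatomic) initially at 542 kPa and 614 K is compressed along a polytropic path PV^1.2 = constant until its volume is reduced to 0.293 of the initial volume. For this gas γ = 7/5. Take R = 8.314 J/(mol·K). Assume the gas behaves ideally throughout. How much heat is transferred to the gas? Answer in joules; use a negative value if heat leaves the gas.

-952 J

V₁ = nRT₁/P₁ = 0.268×8.314×614/542 = 2.52 L.
Polytropic n=1.2: T₂ = T₁(V₁/V₂)^(n−1) = 614×(3.41)^0.20 = 785 K; P₂ = P₁(V₁/V₂)^n = 2360 kPa.
W = (P₁V₁−P₂V₂)/(n−1) = (542×2.52−2360×0.740)/0.20 = -1900 J.
ΔU = nCvΔT = 0.268×20.8×(785−614) = 952 J.
Q = ΔU + W = -952 J.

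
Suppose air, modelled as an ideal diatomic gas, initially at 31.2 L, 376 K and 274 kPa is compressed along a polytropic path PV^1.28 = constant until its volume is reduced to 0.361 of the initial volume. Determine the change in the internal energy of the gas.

7060 J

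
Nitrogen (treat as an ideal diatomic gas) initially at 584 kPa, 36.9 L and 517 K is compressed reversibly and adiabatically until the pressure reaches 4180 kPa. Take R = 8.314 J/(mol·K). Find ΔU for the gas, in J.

40700 J

n = P₁V₁/(RT₁) = 584×36.9/(8.314×517) = 5.01 mol.
Adiabatic: T₂/T₁ = (P₂/P₁)^((γ−1)/γ) ⇒ T₂ = 517×(7.16)^0.286 = 907 K; V₂ = 9.05 L.
For an ideal gas ΔU = nCvΔT with Cv = (5/2)R = 20.8 J/(mol·K).
ΔU = 5.01×20.8×(907−517) = 40700 J.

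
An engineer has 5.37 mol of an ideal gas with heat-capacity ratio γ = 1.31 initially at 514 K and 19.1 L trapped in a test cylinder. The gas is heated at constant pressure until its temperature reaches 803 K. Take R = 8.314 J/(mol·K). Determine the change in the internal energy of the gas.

41600 J

P₁ = nRT₁/V₁ = 5.37×8.314×514/19.1 = 1200 kPa.
Isobaric: P stays 1200 kPa; V/T = const ⇒ T₂ = 803 K, V₂ = 29.8 L.
For an ideal gas ΔU = nCvΔT with Cv = R/(γ−1) = 26.8 J/(mol·K).
ΔU = 5.37×26.8×(803−514) = 41600 J.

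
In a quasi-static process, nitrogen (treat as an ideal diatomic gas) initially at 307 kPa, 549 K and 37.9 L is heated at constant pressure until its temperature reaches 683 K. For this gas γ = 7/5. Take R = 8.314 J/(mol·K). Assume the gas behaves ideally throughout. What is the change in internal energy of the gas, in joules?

7100 J

n = P₁V₁/(RT₁) = 307×37.9/(8.314×549) = 2.55 mol.
Isobaric: P stays 307 kPa; V/T = const ⇒ T₂ = 683 K, V₂ = 47.2 L.
For an ideal gas ΔU = nCvΔT with Cv = (5/2)R = 20.8 J/(mol·K).
ΔU = 2.55×20.8×(683−549) = 7100 J.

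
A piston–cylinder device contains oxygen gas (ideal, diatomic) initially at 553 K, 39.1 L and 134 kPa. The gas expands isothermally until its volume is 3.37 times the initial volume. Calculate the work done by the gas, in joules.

6370 J

n = P₁V₁/(RT₁) = 134×39.1/(8.314×553) = 1.14 mol.
Isothermal: T stays 553 K; PV = const ⇒ V₂ = 132 L, P₂ = 39.8 kPa.
W = nRT ln(V₂/V₁) = 1.14×8.314×553×ln(3.37) = 6370 J.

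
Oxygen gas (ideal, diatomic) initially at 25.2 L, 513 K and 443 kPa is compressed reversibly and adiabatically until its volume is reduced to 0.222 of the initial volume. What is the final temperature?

Adiabatic: TV^(γ−1) = const ⇒ T₂ = 513×(4.50)^0.400 = 937 K; PV^γ = const ⇒ P₂ = 3640 kPa.

937 K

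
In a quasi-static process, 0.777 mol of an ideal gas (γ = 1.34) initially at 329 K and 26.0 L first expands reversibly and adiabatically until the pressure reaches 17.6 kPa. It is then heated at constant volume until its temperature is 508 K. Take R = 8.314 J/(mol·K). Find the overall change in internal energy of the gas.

3400 J

P₁ = nRT₁/V₁ = 0.777×8.314×329/26.0 = 81.7 kPa.
Step 1 — Adiabatic: T₂/T₁ = (P₂/P₁)^((γ−1)/γ) ⇒ T₂ = 329×(0.215)^0.254 = 223 K; V₂ = 81.8 L.
ΔU = nCvΔT = 0.777×24.5×(223−329) = -2020 J.
Q = 0 for an adiabatic process, so W = −ΔU = 2020 J.
State after step 1: P = 17.6 kPa, V = 81.8 L, T = 223 K.
Step 2 — Isochoric: V stays 81.8 L; P/T = const ⇒ T₂ = 508 K, P₂ = 40.1 kPa.
W = 0 (no volume change).
ΔU = nCvΔT = 0.777×24.5×(508−223) = 5420 J.
Q = ΔU = 5420 J.
Net over both steps: W = 2020 J, Q = 5420 J, ΔU = 3400 J.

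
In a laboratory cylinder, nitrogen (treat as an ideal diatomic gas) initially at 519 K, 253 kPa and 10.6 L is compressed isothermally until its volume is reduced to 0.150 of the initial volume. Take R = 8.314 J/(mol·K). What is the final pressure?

1690 kPa

Isothermal: T stays 519 K; PV = const ⇒ V₂ = 1.59 L, P₂ = 1690 kPa.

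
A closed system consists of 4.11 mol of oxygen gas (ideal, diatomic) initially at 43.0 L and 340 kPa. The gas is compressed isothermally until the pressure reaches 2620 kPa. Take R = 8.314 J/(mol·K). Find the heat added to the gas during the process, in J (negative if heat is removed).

T₁ = P₁V₁/(nR) = 340×43.0/(4.11×8.314) = 428 K.
Isothermal: T stays 428 K; PV = const ⇒ V₂ = 5.58 L, P₂ = 2620 kPa.
ΔU = 0 (ideal gas, T constant).
W = nRT ln(V₂/V₁) = 4.11×8.314×428×ln(0.130) = -29900 J.
Q = ΔU + W = -29900 J.

-29900 J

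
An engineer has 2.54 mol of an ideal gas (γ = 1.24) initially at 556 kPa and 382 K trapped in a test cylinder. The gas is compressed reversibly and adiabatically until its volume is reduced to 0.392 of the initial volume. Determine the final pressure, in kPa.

1780 kPa

V₁ = nRT₁/P₁ = 2.54×8.314×382/556 = 14.5 L.
Adiabatic: TV^(γ−1) = const ⇒ T₂ = 382×(2.55)^0.240 = 478 K; PV^γ = const ⇒ P₂ = 1780 kPa.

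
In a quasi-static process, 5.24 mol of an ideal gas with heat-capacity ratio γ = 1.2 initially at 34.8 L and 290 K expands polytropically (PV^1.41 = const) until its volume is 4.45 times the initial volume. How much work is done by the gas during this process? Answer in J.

14100 J

P₁ = nRT₁/V₁ = 5.24×8.314×290/34.8 = 363 kPa.
Polytropic n=1.41: T₂ = T₁(V₁/V₂)^(n−1) = 290×(0.225)^0.41 = 157 K; P₂ = P₁(V₁/V₂)^n = 44.2 kPa.
W = (P₁V₁−P₂V₂)/(n−1) = (363×34.8−44.2×155)/0.41 = 14100 J.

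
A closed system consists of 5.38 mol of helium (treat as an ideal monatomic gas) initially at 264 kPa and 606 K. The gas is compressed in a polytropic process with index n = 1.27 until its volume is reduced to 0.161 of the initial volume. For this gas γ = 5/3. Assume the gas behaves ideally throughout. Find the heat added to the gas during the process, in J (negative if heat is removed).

-38100 J

V₁ = nRT₁/P₁ = 5.38×8.314×606/264 = 103 L.
Polytropic n=1.27: T₂ = T₁(V₁/V₂)^(n−1) = 606×(6.21)^0.27 = 992 K; P₂ = P₁(V₁/V₂)^n = 2680 kPa.
W = (P₁V₁−P₂V₂)/(n−1) = (264×103−2680×16.5)/0.27 = -64000 J.
ΔU = nCvΔT = 5.38×12.5×(992−606) = 25900 J.
Q = ΔU + W = -38100 J.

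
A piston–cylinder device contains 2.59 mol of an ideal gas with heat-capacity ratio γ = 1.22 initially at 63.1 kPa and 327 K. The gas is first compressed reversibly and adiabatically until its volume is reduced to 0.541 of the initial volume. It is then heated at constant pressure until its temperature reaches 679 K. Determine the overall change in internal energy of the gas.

V₁ = nRT₁/P₁ = 2.59×8.314×327/63.1 = 112 L.
Step 1 — Adiabatic: TV^(γ−1) = const ⇒ T₂ = 327×(1.85)^0.220 = 374 K; PV^γ = const ⇒ P₂ = 134 kPa.
ΔU = nCvΔT = 2.59×37.8×(374−327) = 4630 J.
Q = 0 for an adiabatic process, so W = −ΔU = -4630 J.
State after step 1: P = 134 kPa, V = 60.4 L, T = 374 K.
Step 2 — Isobaric: P stays 134 kPa; V/T = const ⇒ T₂ = 679 K, V₂ = 110 L.
W = PΔV = 134×(110−60.4) kPa·L = 6560 J.
ΔU = nCvΔT = 2.59×37.8×(679−374) = 29800 J.
Q = ΔU + W = nCpΔT = 36400 J.
Net over both steps: W = 1930 J, Q = 36400 J, ΔU = 34500 J.

34500 J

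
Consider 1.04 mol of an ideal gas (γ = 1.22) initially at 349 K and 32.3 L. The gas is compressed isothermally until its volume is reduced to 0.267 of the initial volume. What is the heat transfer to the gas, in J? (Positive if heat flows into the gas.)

-3980 J

P₁ = nRT₁/V₁ = 1.04×8.314×349/32.3 = 93.4 kPa.
Isothermal: T stays 349 K; PV = const ⇒ V₂ = 8.62 L, P₂ = 350 kPa.
ΔU = 0 (ideal gas, T constant).
W = nRT ln(V₂/V₁) = 1.04×8.314×349×ln(0.267) = -3980 J.
Q = ΔU + W = -3980 J.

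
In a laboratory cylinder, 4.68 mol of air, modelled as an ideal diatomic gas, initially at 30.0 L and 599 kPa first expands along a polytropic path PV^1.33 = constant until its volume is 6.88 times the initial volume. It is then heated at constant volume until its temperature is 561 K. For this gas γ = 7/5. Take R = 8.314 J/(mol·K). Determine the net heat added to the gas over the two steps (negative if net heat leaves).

35300 J

T₁ = P₁V₁/(nR) = 599×30.0/(4.68×8.314) = 462 K.
Step 1 — Polytropic n=1.33: T₂ = T₁(V₁/V₂)^(n−1) = 462×(0.145)^0.33 = 244 K; P₂ = P₁(V₁/V₂)^n = 46.1 kPa.
W = (P₁V₁−P₂V₂)/(n−1) = (599×30.0−46.1×206)/0.33 = 25600 J.
ΔU = nCvΔT = 4.68×20.8×(244−462) = -21200 J.
Q = ΔU + W = 4490 J.
State after step 1: P = 46.1 kPa, V = 206 L, T = 244 K.
Step 2 — Isochoric: V stays 206 L; P/T = const ⇒ T₂ = 561 K, P₂ = 106 kPa.
W = 0 (no volume change).
ΔU = nCvΔT = 4.68×20.8×(561−244) = 30800 J.
Q = ΔU = 30800 J.
Net over both steps: W = 25600 J, Q = 35300 J, ΔU = 9650 J.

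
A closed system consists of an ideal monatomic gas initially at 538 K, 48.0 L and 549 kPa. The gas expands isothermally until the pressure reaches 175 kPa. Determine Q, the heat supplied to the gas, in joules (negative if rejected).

30100 J

n = P₁V₁/(RT₁) = 549×48.0/(8.314×538) = 5.89 mol.
Isothermal: T stays 538 K; PV = const ⇒ V₂ = 151 L, P₂ = 175 kPa.
ΔU = 0 (ideal gas, T constant).
W = nRT ln(V₂/V₁) = 5.89×8.314×538×ln(3.14) = 30100 J.
Q = ΔU + W = 30100 J.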